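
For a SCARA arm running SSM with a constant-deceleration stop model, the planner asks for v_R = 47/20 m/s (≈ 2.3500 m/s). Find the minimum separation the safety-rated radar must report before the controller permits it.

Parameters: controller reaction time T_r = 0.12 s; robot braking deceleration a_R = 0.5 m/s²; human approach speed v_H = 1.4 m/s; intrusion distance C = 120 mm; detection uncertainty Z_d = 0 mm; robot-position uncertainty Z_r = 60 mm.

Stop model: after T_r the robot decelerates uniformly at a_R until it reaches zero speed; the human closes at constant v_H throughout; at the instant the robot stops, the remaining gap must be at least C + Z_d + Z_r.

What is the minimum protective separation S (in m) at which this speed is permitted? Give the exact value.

braking lasts T_s = (47/20)/(1/2) = 4.7000 s
reaction-phase robot travel = 2.3500·0.1200 = 0.2820 m
robot under decel: 2.3500²/(2·0.5000) = 5.5225 m
human closes 1.4000·4.8200 = 6.7480 m
margins: 0.1200+0.0000+0.0600 = 0.1800 m
S_min ≈ 0.2820+5.5225+6.7480+0.1800  ⇒  S_min = 5093/400 m

S_min = 5093/400 m = 12.7325 m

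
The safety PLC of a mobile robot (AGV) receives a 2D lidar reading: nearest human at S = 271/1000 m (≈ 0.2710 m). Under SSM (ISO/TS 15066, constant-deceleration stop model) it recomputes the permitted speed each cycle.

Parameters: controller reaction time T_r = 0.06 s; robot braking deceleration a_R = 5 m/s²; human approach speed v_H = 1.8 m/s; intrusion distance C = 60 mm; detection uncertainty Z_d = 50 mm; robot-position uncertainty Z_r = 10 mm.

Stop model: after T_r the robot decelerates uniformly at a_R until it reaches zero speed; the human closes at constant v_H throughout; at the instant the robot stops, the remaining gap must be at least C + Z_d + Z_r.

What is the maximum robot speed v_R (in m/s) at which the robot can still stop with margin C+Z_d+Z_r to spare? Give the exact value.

collect terms ⇒ (1/10)·v_R² + (21/50)·v_R + (-43/1000) = 0
  disc = (21/50)² − 4·(1/10)·(-43/1000) = 121/625 ; √disc = 11/25
  v_R = (−(21/50) + 11/25) / (2·(1/10)) = 1/10 m/s
check:
T_s = v_R/a_R = (1/10)/5 = 0.0200 s
robot covers v_R·T_r = 0.1000·0.0600 = 0.0060 m before braking
robot under decel: 0.1000²/(2·5.0000) = 0.0010 m
human over T_r+T_s: 1.8000·(0.0600+0.0200) = 0.1440 m
C+Z_d+Z_r = 0.0600+0.0500+0.0100 = 0.1200 m
sum ≈ 0.0060+0.0010+0.1440+0.1200 ≈ 0.2710 m = S ✓

v_R_max = 1/10 m/s = 0.1000 m/s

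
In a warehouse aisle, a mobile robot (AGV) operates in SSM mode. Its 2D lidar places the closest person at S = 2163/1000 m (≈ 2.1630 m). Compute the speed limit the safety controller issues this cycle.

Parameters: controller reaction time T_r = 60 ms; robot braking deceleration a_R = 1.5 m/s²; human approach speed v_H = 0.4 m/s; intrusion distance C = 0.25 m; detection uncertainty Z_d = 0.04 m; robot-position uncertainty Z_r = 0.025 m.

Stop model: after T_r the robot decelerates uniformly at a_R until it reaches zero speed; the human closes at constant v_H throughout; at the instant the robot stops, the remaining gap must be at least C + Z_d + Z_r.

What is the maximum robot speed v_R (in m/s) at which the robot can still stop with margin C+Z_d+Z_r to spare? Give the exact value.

quadratic (1/3)·v² + (49/150)·v + (-228/125) = 0
  disc = (49/150)² − 4·(1/3)·(-228/125) = 57121/22500 ; √disc = 239/150
  v_R = (−(49/150) + 239/150) / (2·(1/3)) = 19/10 m/s
check:
braking lasts T_s = (19/10)/(3/2) = 1.2667 s
robot in T_r: 1.9000·0.0600 = 0.1140 m
braking distance = 1.9000²/(2·1.5000) = 1.2033 m
human over T_r+T_s: 0.4000·(0.0600+1.2667) = 0.5307 m
C+Z_d+Z_r = 0.2500+0.0400+0.0250 = 0.3150 m
sum ≈ 0.1140+1.2033+0.5307+0.3150 ≈ 2.1630 m = S ✓

v_R_max = 19/10 m/s = 1.9000 m/s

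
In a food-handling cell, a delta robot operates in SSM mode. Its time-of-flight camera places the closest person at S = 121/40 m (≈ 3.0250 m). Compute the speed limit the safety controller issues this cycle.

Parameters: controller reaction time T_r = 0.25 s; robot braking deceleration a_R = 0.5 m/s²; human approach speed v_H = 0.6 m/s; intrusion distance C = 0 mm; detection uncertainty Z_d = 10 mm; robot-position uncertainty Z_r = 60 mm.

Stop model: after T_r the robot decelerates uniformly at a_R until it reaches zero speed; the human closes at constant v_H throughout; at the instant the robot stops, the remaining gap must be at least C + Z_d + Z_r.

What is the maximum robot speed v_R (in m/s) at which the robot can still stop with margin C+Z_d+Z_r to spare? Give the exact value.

quadratic (1)·v² + (29/20)·v + (-561/200) = 0
  disc = (29/20)² − 4·(1)·(-561/200) = 5329/400 ; √disc = 73/20
  v_R = (−(29/20) + 73/20) / (2·(1)) = 11/10 m/s
check:
braking lasts T_s = (11/10)/(1/2) = 2.2000 s
robot in T_r: 1.1000·0.2500 = 0.2750 m
robot covers 1.1000·2.2000 − ½·0.5000·2.2000² = 1.2100 m while stopping
human over T_r+T_s: 0.6000·(0.2500+2.2000) = 1.4700 m
C+Z_d+Z_r = 0.0000+0.0100+0.0600 = 0.0700 m
sum ≈ 0.2750+1.2100+1.4700+0.0700 ≈ 3.0250 m = S ✓

v_R_max = 11/10 m/s = 1.1000 m/s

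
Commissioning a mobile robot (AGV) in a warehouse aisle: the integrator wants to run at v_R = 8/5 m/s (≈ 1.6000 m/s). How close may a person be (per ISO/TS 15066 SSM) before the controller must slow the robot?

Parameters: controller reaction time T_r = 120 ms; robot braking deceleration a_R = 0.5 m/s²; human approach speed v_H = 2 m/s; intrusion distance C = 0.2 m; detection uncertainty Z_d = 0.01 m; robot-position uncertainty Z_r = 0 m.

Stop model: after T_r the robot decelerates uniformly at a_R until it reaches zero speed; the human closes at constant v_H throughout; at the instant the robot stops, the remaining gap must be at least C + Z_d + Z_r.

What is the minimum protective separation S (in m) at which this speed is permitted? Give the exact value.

stop time T_s = (8/5)/(1/2) = 3.2000 s
robot in T_r: 1.6000·0.1200 = 0.1920 m
robot under decel: 1.6000²/(2·0.5000) = 2.5600 m
person approaches 2.0000·(0.1200+3.2000) = 6.6400 m
C+Z_d+Z_r = 0.2000+0.0100+0.0000 = 0.2100 m
S_min ≈ 0.1920+2.5600+6.6400+0.2100  ⇒  S_min = 4801/500 m

S_min = 4801/500 m = 9.6020 m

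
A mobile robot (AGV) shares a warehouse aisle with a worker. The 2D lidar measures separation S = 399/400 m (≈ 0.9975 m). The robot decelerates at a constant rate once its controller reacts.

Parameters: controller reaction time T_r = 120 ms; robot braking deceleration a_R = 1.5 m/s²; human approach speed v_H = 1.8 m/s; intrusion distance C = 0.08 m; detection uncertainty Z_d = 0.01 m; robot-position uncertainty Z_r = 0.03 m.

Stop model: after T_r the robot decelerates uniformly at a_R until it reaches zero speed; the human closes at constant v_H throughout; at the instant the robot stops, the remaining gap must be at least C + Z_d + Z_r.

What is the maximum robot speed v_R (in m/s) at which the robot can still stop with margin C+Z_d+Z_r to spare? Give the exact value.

at the boundary: (1/3)·v² + (33/25)·v + (-1323/2000) = 0
  disc = (33/25)² − 4·(1/3)·(-1323/2000) = 6561/2500 ; √disc = 81/50
  v_R = (−(33/25) + 81/50) / (2·(1/3)) = 9/20 m/s
check:
T_s = v_R/a_R = (9/20)/(3/2) = 0.3000 s
robot in T_r: 0.4500·0.1200 = 0.0540 m
robot under decel: 0.4500²/(2·1.5000) = 0.0675 m
human over T_r+T_s: 1.8000·(0.1200+0.3000) = 0.7560 m
margins: 0.0800+0.0100+0.0300 = 0.1200 m
sum ≈ 0.0540+0.0675+0.7560+0.1200 ≈ 0.9975 m = S ✓

v_R_max = 9/20 m/s = 0.4500 m/s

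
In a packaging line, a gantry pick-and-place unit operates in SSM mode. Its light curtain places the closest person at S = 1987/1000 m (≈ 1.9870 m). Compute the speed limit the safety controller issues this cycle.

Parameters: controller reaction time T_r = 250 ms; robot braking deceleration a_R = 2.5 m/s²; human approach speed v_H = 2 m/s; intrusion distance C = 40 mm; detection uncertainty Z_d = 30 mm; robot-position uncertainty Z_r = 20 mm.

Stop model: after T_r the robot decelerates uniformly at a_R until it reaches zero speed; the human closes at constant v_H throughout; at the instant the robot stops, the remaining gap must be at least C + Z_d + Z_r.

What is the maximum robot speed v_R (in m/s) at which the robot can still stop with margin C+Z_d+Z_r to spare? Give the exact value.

collect terms ⇒ (1/5)·v_R² + (21/20)·v_R + (-1397/1000) = 0
  disc = (21/20)² − 4·(1/5)·(-1397/1000) = 22201/10000 ; √disc = 149/100
  v_R = (−(21/20) + 149/100) / (2·(1/5)) = 11/10 m/s
check:
T_s = v_R/a_R = (11/10)/(5/2) = 0.4400 s
reaction-phase robot travel = 1.1000·0.2500 = 0.2750 m
braking distance = 1.1000²/(2·2.5000) = 0.2420 m
person approaches 2.0000·(0.2500+0.4400) = 1.3800 m
residual clearance needed = 0.0400+0.0300+0.0200 = 0.0900 m
sum ≈ 0.2750+0.2420+1.3800+0.0900 ≈ 1.9870 m = S ✓

v_R_max = 11/10 m/s = 1.1000 m/s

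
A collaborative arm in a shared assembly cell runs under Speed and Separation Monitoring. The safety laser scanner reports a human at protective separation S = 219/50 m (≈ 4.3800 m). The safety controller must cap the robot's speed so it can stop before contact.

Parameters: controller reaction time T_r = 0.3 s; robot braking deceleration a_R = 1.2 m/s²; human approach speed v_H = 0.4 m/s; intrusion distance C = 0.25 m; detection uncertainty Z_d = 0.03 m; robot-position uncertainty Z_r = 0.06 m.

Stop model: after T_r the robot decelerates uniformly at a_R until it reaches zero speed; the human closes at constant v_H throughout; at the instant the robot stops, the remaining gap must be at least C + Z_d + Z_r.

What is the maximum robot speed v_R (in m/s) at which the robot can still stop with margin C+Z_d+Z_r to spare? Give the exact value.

v_R_max = 12/5 m/s = 2.4000 m/s

quadratic (5/12)·v² + (19/30)·v + (-98/25) = 0
  disc = (19/30)² − 4·(5/12)·(-98/25) = 6241/900 ; √disc = 79/30
  v_R = (−(19/30) + 79/30) / (2·(5/12)) = 12/5 m/s
check:
T_s = v_R/a_R = (12/5)/(6/5) = 2.0000 s
robot covers v_R·T_r = 2.4000·0.3000 = 0.7200 m before braking
robot covers 2.4000·2.0000 − ½·1.2000·2.0000² = 2.4000 m while stopping
human over T_r+T_s: 0.4000·(0.3000+2.0000) = 0.9200 m
residual clearance needed = 0.2500+0.0300+0.0600 = 0.3400 m
sum ≈ 0.7200+2.4000+0.9200+0.3400 ≈ 4.3800 m = S ✓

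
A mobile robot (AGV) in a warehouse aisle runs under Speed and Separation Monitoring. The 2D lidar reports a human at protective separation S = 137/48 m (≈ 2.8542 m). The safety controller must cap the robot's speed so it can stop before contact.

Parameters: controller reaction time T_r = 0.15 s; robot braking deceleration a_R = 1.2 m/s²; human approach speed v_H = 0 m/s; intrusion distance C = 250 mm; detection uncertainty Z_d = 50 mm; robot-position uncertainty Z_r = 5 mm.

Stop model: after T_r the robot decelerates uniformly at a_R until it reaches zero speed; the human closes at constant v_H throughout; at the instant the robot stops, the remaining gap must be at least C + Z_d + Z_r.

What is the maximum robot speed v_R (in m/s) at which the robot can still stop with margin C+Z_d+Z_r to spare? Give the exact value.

at the boundary: (5/12)·v² + (3/20)·v + (-3059/1200) = 0
  disc = (3/20)² − 4·(5/12)·(-3059/1200) = 961/225 ; √disc = 31/15
  v_R = (−(3/20) + 31/15) / (2·(5/12)) = 23/10 m/s
check:
stop time T_s = (23/10)/(6/5) = 1.9167 s
robot covers v_R·T_r = 2.3000·0.1500 = 0.3450 m before braking
robot under decel: 2.3000²/(2·1.2000) = 2.2042 m
human closes 0.0000·2.0667 = 0.0000 m
C+Z_d+Z_r = 0.2500+0.0500+0.0050 = 0.3050 m
sum ≈ 0.3450+2.2042+0.0000+0.3050 ≈ 2.8542 m = S ✓

v_R_max = 23/10 m/s = 2.3000 m/s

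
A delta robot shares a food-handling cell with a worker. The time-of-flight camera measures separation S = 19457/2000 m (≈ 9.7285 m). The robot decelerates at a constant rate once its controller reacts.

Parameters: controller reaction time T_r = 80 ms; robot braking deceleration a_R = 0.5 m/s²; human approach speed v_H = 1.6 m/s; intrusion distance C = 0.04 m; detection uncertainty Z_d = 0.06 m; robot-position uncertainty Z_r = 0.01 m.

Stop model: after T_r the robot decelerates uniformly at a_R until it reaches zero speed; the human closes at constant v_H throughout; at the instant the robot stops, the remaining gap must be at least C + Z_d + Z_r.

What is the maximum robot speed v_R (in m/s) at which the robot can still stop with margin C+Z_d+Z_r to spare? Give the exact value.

collect terms ⇒ (1)·v_R² + (82/25)·v_R + (-18981/2000) = 0
  disc = (82/25)² − 4·(1)·(-18981/2000) = 121801/2500 ; √disc = 349/50
  v_R = (−(82/25) + 349/50) / (2·(1)) = 37/20 m/s
check:
stop time T_s = (37/20)/(1/2) = 3.7000 s
reaction-phase robot travel = 1.8500·0.0800 = 0.1480 m
braking distance = 1.8500²/(2·0.5000) = 3.4225 m
human over T_r+T_s: 1.6000·(0.0800+3.7000) = 6.0480 m
residual clearance needed = 0.0400+0.0600+0.0100 = 0.1100 m
sum ≈ 0.1480+3.4225+6.0480+0.1100 ≈ 9.7285 m = S ✓

v_R_max = 37/20 m/s = 1.8500 m/s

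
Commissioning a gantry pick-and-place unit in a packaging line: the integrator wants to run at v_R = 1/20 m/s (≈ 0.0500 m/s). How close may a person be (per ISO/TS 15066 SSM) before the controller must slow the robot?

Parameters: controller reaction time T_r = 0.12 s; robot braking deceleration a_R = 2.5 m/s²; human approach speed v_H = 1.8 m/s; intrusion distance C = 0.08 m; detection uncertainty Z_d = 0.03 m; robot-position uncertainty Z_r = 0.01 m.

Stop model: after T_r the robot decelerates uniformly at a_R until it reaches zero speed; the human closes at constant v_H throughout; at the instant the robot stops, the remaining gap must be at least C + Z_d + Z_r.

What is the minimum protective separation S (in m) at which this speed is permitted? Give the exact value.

braking lasts T_s = (1/20)/(5/2) = 0.0200 s
robot covers v_R·T_r = 0.0500·0.1200 = 0.0060 m before braking
robot under decel: 0.0500²/(2·2.5000) = 0.0005 m
person approaches 1.8000·(0.1200+0.0200) = 0.2520 m
margins: 0.0800+0.0300+0.0100 = 0.1200 m
S_min ≈ 0.0060+0.0005+0.2520+0.1200  ⇒  S_min = 757/2000 m

S_min = 757/2000 m = 0.3785 m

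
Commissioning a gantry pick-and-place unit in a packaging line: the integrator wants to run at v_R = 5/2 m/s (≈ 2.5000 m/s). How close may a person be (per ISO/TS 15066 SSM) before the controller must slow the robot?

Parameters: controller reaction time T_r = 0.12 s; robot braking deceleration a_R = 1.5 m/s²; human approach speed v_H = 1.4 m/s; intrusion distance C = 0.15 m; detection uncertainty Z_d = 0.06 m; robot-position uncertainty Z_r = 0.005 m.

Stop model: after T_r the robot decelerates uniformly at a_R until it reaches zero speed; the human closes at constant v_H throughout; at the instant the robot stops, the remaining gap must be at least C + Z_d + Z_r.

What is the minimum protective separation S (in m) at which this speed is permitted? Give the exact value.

S_min = 15299/3000 m = 5.0997 m

stop time T_s = (5/2)/(3/2) = 1.6667 s
robot covers v_R·T_r = 2.5000·0.1200 = 0.3000 m before braking
braking distance = 2.5000²/(2·1.5000) = 2.0833 m
human closes 1.4000·1.7867 = 2.5013 m
C+Z_d+Z_r = 0.1500+0.0600+0.0050 = 0.2150 m
S_min ≈ 0.3000+2.0833+2.5013+0.2150  ⇒  S_min = 15299/3000 m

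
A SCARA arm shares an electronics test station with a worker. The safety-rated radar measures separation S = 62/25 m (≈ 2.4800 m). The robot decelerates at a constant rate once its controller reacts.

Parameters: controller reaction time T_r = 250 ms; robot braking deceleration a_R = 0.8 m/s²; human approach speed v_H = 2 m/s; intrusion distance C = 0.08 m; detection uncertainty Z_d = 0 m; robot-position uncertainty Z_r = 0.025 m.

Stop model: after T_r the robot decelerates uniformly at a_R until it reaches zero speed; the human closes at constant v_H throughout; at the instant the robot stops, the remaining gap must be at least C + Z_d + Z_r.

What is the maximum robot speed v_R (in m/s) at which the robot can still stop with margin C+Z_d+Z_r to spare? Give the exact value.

quadratic (5/8)·v² + (11/4)·v + (-15/8) = 0
  disc = (11/4)² − 4·(5/8)·(-15/8) = 49/4 ; √disc = 7/2
  v_R = (−(11/4) + 7/2) / (2·(5/8)) = 3/5 m/s
check:
T_s = v_R/a_R = (3/5)/(4/5) = 0.7500 s
reaction-phase robot travel = 0.6000·0.2500 = 0.1500 m
robot covers 0.6000·0.7500 − ½·0.8000·0.7500² = 0.2250 m while stopping
human over T_r+T_s: 2.0000·(0.2500+0.7500) = 2.0000 m
C+Z_d+Z_r = 0.0800+0.0000+0.0250 = 0.1050 m
sum ≈ 0.1500+0.2250+2.0000+0.1050 ≈ 2.4800 m = S ✓

v_R_max = 3/5 m/s = 0.6000 m/s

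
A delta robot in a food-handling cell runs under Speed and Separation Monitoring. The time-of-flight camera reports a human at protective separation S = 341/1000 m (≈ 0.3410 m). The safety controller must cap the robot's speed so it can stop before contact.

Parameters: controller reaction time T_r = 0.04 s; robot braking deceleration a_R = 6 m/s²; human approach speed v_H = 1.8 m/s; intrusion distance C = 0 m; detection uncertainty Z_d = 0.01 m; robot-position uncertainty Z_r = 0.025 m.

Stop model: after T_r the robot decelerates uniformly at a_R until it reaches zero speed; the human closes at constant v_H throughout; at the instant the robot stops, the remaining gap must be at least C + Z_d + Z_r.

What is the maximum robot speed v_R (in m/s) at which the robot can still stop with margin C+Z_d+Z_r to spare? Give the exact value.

at the boundary: (1/12)·v² + (17/50)·v + (-117/500) = 0
  disc = (17/50)² − 4·(1/12)·(-117/500) = 121/625 ; √disc = 11/25
  v_R = (−(17/50) + 11/25) / (2·(1/12)) = 3/5 m/s
check:
stop time T_s = (3/5)/6 = 0.1000 s
robot in T_r: 0.6000·0.0400 = 0.0240 m
robot covers 0.6000·0.1000 − ½·6.0000·0.1000² = 0.0300 m while stopping
human over T_r+T_s: 1.8000·(0.0400+0.1000) = 0.2520 m
margins: 0.0000+0.0100+0.0250 = 0.0350 m
sum ≈ 0.0240+0.0300+0.2520+0.0350 ≈ 0.3410 m = S ✓

v_R_max = 3/5 m/s = 0.6000 m/s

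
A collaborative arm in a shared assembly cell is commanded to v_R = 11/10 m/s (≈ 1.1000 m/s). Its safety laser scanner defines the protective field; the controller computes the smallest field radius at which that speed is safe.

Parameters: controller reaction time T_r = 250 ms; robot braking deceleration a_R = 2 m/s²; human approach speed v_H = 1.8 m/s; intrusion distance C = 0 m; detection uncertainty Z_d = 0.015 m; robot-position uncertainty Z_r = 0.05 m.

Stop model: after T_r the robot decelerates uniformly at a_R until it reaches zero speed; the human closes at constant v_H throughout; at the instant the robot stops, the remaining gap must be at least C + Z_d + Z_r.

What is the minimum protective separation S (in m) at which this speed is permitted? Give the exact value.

T_s = v_R/a_R = (11/10)/2 = 0.5500 s
robot in T_r: 1.1000·0.2500 = 0.2750 m
braking distance = 1.1000²/(2·2.0000) = 0.3025 m
person approaches 1.8000·(0.2500+0.5500) = 1.4400 m
residual clearance needed = 0.0000+0.0150+0.0500 = 0.0650 m
S_min ≈ 0.2750+0.3025+1.4400+0.0650  ⇒  S_min = 833/400 m

S_min = 833/400 m = 2.0825 m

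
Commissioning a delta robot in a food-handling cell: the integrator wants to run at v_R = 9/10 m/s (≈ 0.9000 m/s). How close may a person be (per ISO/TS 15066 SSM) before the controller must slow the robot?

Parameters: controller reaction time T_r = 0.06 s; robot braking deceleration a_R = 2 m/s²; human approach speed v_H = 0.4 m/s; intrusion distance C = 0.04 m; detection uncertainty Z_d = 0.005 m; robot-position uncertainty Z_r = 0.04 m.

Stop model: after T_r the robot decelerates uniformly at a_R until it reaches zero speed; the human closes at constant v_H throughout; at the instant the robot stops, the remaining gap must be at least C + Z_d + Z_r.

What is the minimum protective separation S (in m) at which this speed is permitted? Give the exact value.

braking lasts T_s = (9/10)/2 = 0.4500 s
robot in T_r: 0.9000·0.0600 = 0.0540 m
braking distance = 0.9000²/(2·2.0000) = 0.2025 m
human closes 0.4000·0.5100 = 0.2040 m
C+Z_d+Z_r = 0.0400+0.0050+0.0400 = 0.0850 m
S_min ≈ 0.0540+0.2025+0.2040+0.0850  ⇒  S_min = 1091/2000 m

S_min = 1091/2000 m = 0.5455 m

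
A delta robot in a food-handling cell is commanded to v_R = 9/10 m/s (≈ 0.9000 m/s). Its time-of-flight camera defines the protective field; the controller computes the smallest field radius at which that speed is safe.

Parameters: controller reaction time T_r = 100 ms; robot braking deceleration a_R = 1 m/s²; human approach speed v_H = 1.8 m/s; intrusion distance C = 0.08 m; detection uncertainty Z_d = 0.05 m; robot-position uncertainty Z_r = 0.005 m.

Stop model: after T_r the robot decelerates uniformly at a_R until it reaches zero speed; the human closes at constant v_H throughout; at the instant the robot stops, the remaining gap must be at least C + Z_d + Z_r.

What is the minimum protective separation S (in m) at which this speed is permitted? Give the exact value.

stop time T_s = (9/10)/1 = 0.9000 s
robot in T_r: 0.9000·0.1000 = 0.0900 m
robot covers 0.9000·0.9000 − ½·1.0000·0.9000² = 0.4050 m while stopping
human over T_r+T_s: 1.8000·(0.1000+0.9000) = 1.8000 m
margins: 0.0800+0.0500+0.0050 = 0.1350 m
S_min ≈ 0.0900+0.4050+1.8000+0.1350  ⇒  S_min = 243/100 m

S_min = 243/100 m = 2.4300 m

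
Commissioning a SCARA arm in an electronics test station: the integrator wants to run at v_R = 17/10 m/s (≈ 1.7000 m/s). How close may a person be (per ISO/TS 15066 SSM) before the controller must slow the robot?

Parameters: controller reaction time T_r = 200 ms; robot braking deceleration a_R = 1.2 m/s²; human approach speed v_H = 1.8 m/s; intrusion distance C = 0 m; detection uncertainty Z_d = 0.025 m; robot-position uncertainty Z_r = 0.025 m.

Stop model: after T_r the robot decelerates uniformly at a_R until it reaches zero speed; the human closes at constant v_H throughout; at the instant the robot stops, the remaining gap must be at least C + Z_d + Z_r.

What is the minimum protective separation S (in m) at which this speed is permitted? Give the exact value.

S_min = 1081/240 m = 4.5042 m

braking lasts T_s = (17/10)/(6/5) = 1.4167 s
robot covers v_R·T_r = 1.7000·0.2000 = 0.3400 m before braking
robot covers 1.7000·1.4167 − ½·1.2000·1.4167² = 1.2042 m while stopping
human over T_r+T_s: 1.8000·(0.2000+1.4167) = 2.9100 m
residual clearance needed = 0.0000+0.0250+0.0250 = 0.0500 m
S_min ≈ 0.3400+1.2042+2.9100+0.0500  ⇒  S_min = 1081/240 m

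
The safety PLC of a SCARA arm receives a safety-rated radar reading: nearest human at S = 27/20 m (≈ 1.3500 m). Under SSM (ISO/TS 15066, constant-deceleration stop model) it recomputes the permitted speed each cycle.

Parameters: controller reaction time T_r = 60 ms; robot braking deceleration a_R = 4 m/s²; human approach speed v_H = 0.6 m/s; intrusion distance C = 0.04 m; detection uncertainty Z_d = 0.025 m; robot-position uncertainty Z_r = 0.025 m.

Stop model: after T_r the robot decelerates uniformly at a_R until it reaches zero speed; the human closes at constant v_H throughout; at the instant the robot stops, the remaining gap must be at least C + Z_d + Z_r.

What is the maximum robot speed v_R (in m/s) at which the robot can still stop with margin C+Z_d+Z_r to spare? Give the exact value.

collect terms ⇒ (1/8)·v_R² + (21/100)·v_R + (-153/125) = 0
  disc = (21/100)² − 4·(1/8)·(-153/125) = 6561/10000 ; √disc = 81/100
  v_R = (−(21/100) + 81/100) / (2·(1/8)) = 12/5 m/s
check:
stop time T_s = (12/5)/4 = 0.6000 s
robot in T_r: 2.4000·0.0600 = 0.1440 m
braking distance = 2.4000²/(2·4.0000) = 0.7200 m
person approaches 0.6000·(0.0600+0.6000) = 0.3960 m
residual clearance needed = 0.0400+0.0250+0.0250 = 0.0900 m
sum ≈ 0.1440+0.7200+0.3960+0.0900 ≈ 1.3500 m = S ✓

v_R_max = 12/5 m/s = 2.4000 m/s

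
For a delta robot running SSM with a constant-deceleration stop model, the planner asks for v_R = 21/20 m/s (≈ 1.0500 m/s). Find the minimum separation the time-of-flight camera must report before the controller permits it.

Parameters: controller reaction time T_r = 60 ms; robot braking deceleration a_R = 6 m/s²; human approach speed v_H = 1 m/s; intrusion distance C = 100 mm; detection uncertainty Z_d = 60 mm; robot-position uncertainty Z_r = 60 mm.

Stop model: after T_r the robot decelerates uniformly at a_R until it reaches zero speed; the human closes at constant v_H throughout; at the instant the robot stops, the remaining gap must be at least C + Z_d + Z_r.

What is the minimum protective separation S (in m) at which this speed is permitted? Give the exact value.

S_min = 4879/8000 m = 0.6099 m

stop time T_s = (21/20)/6 = 0.1750 s
reaction-phase robot travel = 1.0500·0.0600 = 0.0630 m
robot covers 1.0500·0.1750 − ½·6.0000·0.1750² = 0.0919 m while stopping
human closes 1.0000·0.2350 = 0.2350 m
margins: 0.1000+0.0600+0.0600 = 0.2200 m
S_min ≈ 0.0630+0.0919+0.2350+0.2200  ⇒  S_min = 4879/8000 m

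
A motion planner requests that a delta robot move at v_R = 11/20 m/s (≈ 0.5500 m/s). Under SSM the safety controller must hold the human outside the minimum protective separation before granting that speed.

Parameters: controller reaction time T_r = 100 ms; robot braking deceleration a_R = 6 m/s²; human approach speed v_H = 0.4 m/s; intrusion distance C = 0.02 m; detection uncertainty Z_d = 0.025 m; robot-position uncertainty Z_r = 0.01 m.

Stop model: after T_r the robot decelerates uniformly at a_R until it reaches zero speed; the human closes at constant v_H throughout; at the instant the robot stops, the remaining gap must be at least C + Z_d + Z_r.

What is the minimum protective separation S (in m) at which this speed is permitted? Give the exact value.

stop time T_s = (11/20)/6 = 0.0917 s
reaction-phase robot travel = 0.5500·0.1000 = 0.0550 m
braking distance = 0.5500²/(2·6.0000) = 0.0252 m
human over T_r+T_s: 0.4000·(0.1000+0.0917) = 0.0767 m
C+Z_d+Z_r = 0.0200+0.0250+0.0100 = 0.0550 m
S_min ≈ 0.0550+0.0252+0.0767+0.0550  ⇒  S_min = 339/1600 m

S_min = 339/1600 m = 0.2119 m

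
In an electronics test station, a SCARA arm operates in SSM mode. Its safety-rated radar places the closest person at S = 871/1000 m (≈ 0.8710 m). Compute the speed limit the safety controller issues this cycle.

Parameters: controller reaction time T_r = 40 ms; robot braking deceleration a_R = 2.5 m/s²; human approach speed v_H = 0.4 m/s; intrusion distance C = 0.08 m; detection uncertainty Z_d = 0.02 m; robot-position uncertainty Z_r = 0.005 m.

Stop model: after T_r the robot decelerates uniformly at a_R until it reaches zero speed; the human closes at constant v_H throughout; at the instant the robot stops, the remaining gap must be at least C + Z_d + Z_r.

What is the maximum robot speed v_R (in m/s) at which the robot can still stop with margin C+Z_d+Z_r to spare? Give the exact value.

quadratic (1/5)·v² + (1/5)·v + (-3/4) = 0
  disc = (1/5)² − 4·(1/5)·(-3/4) = 16/25 ; √disc = 4/5
  v_R = (−(1/5) + 4/5) / (2·(1/5)) = 3/2 m/s
check:
braking lasts T_s = (3/2)/(5/2) = 0.6000 s
reaction-phase robot travel = 1.5000·0.0400 = 0.0600 m
robot under decel: 1.5000²/(2·2.5000) = 0.4500 m
human closes 0.4000·0.6400 = 0.2560 m
C+Z_d+Z_r = 0.0800+0.0200+0.0050 = 0.1050 m
sum ≈ 0.0600+0.4500+0.2560+0.1050 ≈ 0.8710 m = S ✓

v_R_max = 3/2 m/s = 1.5000 m/s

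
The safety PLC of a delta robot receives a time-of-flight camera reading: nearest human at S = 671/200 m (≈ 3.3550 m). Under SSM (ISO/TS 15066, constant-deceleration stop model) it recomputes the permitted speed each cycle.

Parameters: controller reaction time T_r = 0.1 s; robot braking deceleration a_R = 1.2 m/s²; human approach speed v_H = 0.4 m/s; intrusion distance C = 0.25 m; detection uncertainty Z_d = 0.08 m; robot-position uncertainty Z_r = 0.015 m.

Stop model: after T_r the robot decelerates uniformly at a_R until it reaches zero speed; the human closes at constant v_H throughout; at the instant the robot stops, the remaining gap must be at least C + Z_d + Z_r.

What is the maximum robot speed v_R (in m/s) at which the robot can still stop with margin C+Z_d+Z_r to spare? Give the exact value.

quadratic (5/12)·v² + (13/30)·v + (-297/100) = 0
  disc = (13/30)² − 4·(5/12)·(-297/100) = 1156/225 ; √disc = 34/15
  v_R = (−(13/30) + 34/15) / (2·(5/12)) = 11/5 m/s
check:
stop time T_s = (11/5)/(6/5) = 1.8333 s
reaction-phase robot travel = 2.2000·0.1000 = 0.2200 m
braking distance = 2.2000²/(2·1.2000) = 2.0167 m
person approaches 0.4000·(0.1000+1.8333) = 0.7733 m
residual clearance needed = 0.2500+0.0800+0.0150 = 0.3450 m
sum ≈ 0.2200+2.0167+0.7733+0.3450 ≈ 3.3550 m = S ✓

v_R_max = 11/5 m/s = 2.2000 m/s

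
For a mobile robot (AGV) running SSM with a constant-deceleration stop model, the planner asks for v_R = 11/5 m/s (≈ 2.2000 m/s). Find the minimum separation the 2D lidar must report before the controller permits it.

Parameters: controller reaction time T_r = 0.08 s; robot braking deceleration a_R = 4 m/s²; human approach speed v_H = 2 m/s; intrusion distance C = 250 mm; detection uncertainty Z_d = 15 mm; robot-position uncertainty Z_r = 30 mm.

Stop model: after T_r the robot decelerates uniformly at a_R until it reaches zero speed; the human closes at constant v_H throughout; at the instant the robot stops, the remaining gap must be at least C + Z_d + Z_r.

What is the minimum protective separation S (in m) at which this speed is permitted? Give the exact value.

S_min = 292/125 m = 2.3360 m

stop time T_s = (11/5)/4 = 0.5500 s
robot in T_r: 2.2000·0.0800 = 0.1760 m
robot covers 2.2000·0.5500 − ½·4.0000·0.5500² = 0.6050 m while stopping
human closes 2.0000·0.6300 = 1.2600 m
C+Z_d+Z_r = 0.2500+0.0150+0.0300 = 0.2950 m
S_min ≈ 0.1760+0.6050+1.2600+0.2950  ⇒  S_min = 292/125 m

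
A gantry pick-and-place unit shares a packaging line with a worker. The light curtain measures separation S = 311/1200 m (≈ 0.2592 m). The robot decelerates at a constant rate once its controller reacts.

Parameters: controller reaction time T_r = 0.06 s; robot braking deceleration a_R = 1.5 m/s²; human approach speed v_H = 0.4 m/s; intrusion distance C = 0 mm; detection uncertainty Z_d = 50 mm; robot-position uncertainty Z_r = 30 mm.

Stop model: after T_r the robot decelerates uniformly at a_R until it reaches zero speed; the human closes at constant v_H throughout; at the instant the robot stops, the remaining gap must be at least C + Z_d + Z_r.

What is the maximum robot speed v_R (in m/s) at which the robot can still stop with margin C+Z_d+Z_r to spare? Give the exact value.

collect terms ⇒ (1/3)·v_R² + (49/150)·v_R + (-931/6000) = 0
  disc = (49/150)² − 4·(1/3)·(-931/6000) = 196/625 ; √disc = 14/25
  v_R = (−(49/150) + 14/25) / (2·(1/3)) = 7/20 m/s
check:
T_s = v_R/a_R = (7/20)/(3/2) = 0.2333 s
robot in T_r: 0.3500·0.0600 = 0.0210 m
robot covers 0.3500·0.2333 − ½·1.5000·0.2333² = 0.0408 m while stopping
human over T_r+T_s: 0.4000·(0.0600+0.2333) = 0.1173 m
residual clearance needed = 0.0000+0.0500+0.0300 = 0.0800 m
sum ≈ 0.0210+0.0408+0.1173+0.0800 ≈ 0.2592 m = S ✓

v_R_max = 7/20 m/s = 0.3500 m/s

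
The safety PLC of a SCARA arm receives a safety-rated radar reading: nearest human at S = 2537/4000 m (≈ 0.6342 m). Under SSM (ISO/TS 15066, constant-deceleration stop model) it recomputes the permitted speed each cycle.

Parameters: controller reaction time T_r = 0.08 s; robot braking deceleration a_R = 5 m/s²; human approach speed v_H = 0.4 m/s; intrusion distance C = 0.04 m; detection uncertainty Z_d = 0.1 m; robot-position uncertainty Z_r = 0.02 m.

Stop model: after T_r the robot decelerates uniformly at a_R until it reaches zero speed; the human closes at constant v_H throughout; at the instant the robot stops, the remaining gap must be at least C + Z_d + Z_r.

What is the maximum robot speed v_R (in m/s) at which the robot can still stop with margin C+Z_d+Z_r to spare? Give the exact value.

quadratic (1/10)·v² + (4/25)·v + (-1769/4000) = 0
  disc = (4/25)² − 4·(1/10)·(-1769/4000) = 81/400 ; √disc = 9/20
  v_R = (−(4/25) + 9/20) / (2·(1/10)) = 29/20 m/s
check:
stop time T_s = (29/20)/5 = 0.2900 s
reaction-phase robot travel = 1.4500·0.0800 = 0.1160 m
robot covers 1.4500·0.2900 − ½·5.0000·0.2900² = 0.2102 m while stopping
person approaches 0.4000·(0.0800+0.2900) = 0.1480 m
residual clearance needed = 0.0400+0.1000+0.0200 = 0.1600 m
sum ≈ 0.1160+0.2102+0.1480+0.1600 ≈ 0.6342 m = S ✓

v_R_max = 29/20 m/s = 1.4500 m/s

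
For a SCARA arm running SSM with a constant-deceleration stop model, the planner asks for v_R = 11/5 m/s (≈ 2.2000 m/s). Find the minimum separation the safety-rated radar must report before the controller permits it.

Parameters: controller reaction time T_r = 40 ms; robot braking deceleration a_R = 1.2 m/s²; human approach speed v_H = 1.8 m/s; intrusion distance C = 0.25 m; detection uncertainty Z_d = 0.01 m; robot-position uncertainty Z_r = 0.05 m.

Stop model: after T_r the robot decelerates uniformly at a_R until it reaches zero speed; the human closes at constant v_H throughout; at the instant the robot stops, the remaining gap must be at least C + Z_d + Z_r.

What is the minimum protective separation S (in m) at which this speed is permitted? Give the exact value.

braking lasts T_s = (11/5)/(6/5) = 1.8333 s
reaction-phase robot travel = 2.2000·0.0400 = 0.0880 m
robot covers 2.2000·1.8333 − ½·1.2000·1.8333² = 2.0167 m while stopping
human closes 1.8000·1.8733 = 3.3720 m
C+Z_d+Z_r = 0.2500+0.0100+0.0500 = 0.3100 m
S_min ≈ 0.0880+2.0167+3.3720+0.3100  ⇒  S_min = 434/75 m

S_min = 434/75 m = 5.7867 m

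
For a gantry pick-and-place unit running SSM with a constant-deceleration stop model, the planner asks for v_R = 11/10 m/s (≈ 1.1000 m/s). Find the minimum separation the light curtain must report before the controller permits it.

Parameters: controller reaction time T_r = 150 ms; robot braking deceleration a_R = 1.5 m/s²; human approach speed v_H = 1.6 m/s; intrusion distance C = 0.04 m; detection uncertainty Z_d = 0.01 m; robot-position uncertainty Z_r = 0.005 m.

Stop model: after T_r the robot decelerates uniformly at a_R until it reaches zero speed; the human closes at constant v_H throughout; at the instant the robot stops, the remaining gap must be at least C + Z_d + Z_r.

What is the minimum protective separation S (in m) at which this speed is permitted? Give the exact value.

T_s = v_R/a_R = (11/10)/(3/2) = 0.7333 s
reaction-phase robot travel = 1.1000·0.1500 = 0.1650 m
braking distance = 1.1000²/(2·1.5000) = 0.4033 m
human over T_r+T_s: 1.6000·(0.1500+0.7333) = 1.4133 m
margins: 0.0400+0.0100+0.0050 = 0.0550 m
S_min ≈ 0.1650+0.4033+1.4133+0.0550  ⇒  S_min = 611/300 m

S_min = 611/300 m = 2.0367 m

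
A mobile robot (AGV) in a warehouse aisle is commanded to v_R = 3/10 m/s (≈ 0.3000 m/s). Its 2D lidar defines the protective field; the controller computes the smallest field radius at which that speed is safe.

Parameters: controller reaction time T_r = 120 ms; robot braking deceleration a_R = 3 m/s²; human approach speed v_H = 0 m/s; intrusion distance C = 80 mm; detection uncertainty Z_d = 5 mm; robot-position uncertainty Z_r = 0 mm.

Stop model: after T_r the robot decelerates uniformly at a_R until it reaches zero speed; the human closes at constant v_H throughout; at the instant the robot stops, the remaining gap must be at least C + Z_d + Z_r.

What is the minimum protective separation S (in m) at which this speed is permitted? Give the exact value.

S_min = 17/125 m = 0.1360 m

braking lasts T_s = (3/10)/3 = 0.1000 s
reaction-phase robot travel = 0.3000·0.1200 = 0.0360 m
robot under decel: 0.3000²/(2·3.0000) = 0.0150 m
human over T_r+T_s: 0.0000·(0.1200+0.1000) = 0.0000 m
C+Z_d+Z_r = 0.0800+0.0050+0.0000 = 0.0850 m
S_min ≈ 0.0360+0.0150+0.0000+0.0850  ⇒  S_min = 17/125 m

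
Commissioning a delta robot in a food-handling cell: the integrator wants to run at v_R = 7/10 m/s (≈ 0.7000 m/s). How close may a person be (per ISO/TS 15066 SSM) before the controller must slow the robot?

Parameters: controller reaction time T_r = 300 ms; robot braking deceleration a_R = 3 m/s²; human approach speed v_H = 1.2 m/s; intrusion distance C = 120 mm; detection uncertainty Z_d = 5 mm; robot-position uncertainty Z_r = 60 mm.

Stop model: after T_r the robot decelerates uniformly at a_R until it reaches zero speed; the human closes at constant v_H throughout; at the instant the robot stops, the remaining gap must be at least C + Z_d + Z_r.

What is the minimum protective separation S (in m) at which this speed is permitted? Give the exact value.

S_min = 67/60 m = 1.1167 m

braking lasts T_s = (7/10)/3 = 0.2333 s
robot covers v_R·T_r = 0.7000·0.3000 = 0.2100 m before braking
robot under decel: 0.7000²/(2·3.0000) = 0.0817 m
human over T_r+T_s: 1.2000·(0.3000+0.2333) = 0.6400 m
C+Z_d+Z_r = 0.1200+0.0050+0.0600 = 0.1850 m
S_min ≈ 0.2100+0.0817+0.6400+0.1850  ⇒  S_min = 67/60 m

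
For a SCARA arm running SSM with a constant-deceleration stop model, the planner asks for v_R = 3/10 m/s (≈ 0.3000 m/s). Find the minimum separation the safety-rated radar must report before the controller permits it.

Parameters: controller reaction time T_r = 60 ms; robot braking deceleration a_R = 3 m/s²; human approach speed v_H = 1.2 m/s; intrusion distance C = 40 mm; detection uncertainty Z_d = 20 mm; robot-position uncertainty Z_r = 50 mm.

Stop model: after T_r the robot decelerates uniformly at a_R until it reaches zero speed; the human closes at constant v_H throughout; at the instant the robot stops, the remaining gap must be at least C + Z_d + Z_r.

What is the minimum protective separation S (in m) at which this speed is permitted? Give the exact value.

S_min = 67/200 m = 0.3350 m

T_s = v_R/a_R = (3/10)/3 = 0.1000 s
robot covers v_R·T_r = 0.3000·0.0600 = 0.0180 m before braking
robot under decel: 0.3000²/(2·3.0000) = 0.0150 m
human closes 1.2000·0.1600 = 0.1920 m
margins: 0.0400+0.0200+0.0500 = 0.1100 m
S_min ≈ 0.0180+0.0150+0.1920+0.1100  ⇒  S_min = 67/200 m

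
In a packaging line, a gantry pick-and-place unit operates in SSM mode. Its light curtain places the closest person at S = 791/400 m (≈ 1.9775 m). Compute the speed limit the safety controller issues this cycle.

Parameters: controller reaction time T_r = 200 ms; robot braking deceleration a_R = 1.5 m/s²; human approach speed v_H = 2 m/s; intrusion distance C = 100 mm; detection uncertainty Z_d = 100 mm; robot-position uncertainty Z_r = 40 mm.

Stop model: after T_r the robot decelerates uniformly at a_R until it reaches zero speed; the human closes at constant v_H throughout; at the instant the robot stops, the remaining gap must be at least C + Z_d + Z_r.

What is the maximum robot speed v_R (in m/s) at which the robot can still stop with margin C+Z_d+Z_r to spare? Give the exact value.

v_R_max = 3/4 m/s = 0.7500 m/s

at the boundary: (1/3)·v² + (23/15)·v + (-107/80) = 0
  disc = (23/15)² − 4·(1/3)·(-107/80) = 3721/900 ; √disc = 61/30
  v_R = (−(23/15) + 61/30) / (2·(1/3)) = 3/4 m/s
check:
stop time T_s = (3/4)/(3/2) = 0.5000 s
robot in T_r: 0.7500·0.2000 = 0.1500 m
robot covers 0.7500·0.5000 − ½·1.5000·0.5000² = 0.1875 m while stopping
person approaches 2.0000·(0.2000+0.5000) = 1.4000 m
C+Z_d+Z_r = 0.1000+0.1000+0.0400 = 0.2400 m
sum ≈ 0.1500+0.1875+1.4000+0.2400 ≈ 1.9775 m = S ✓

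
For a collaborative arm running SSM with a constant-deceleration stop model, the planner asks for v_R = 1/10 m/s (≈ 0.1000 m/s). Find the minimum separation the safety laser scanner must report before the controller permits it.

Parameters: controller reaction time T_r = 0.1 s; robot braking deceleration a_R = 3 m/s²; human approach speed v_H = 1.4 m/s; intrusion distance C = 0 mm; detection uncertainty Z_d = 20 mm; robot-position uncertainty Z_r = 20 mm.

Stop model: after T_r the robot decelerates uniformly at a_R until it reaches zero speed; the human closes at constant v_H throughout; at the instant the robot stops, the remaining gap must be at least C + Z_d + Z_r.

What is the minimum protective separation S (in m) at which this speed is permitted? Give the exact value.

braking lasts T_s = (1/10)/3 = 0.0333 s
robot covers v_R·T_r = 0.1000·0.1000 = 0.0100 m before braking
robot covers 0.1000·0.0333 − ½·3.0000·0.0333² = 0.0017 m while stopping
human over T_r+T_s: 1.4000·(0.1000+0.0333) = 0.1867 m
residual clearance needed = 0.0000+0.0200+0.0200 = 0.0400 m
S_min ≈ 0.0100+0.0017+0.1867+0.0400  ⇒  S_min = 143/600 m

S_min = 143/600 m = 0.2383 m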